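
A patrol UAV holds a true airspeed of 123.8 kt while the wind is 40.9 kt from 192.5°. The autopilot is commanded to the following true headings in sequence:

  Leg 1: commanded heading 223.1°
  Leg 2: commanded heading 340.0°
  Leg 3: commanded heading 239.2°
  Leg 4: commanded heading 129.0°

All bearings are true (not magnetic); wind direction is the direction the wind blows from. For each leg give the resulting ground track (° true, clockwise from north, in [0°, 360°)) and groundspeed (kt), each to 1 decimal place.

Leg 1: heading 223.1°; drift +13.2° → track 236.3°, groundspeed 91.0 kt
Leg 2: heading 340.0°; drift +7.9° → track 347.9°, groundspeed 159.8 kt
Leg 3: heading 239.2°; drift +17.3° → track 256.5°, groundspeed 100.3 kt
Leg 4: heading 129.0°; drift -19.1° → track 109.9°, groundspeed 111.7 kt

Leg 1: track=236.3°, groundspeed=91.0 kt
Leg 2: track=347.9°, groundspeed=159.8 kt
Leg 3: track=256.5°, groundspeed=100.3 kt
Leg 4: track=109.9°, groundspeed=111.7 kt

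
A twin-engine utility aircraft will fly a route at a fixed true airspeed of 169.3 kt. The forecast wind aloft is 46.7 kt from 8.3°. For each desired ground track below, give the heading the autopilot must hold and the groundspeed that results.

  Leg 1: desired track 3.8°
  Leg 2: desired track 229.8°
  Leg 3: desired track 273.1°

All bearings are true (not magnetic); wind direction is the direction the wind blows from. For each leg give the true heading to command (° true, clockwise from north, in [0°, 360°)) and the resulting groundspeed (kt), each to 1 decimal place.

Leg 1: heading=5.0°, groundspeed=122.7 kt
Leg 2: heading=240.3°, groundspeed=201.4 kt
Leg 3: heading=289.0°, groundspeed=167.0 kt

Leg 1: desired track 3.8°; wind correction +1.2° → command heading 5.0°, groundspeed 122.7 kt
Leg 2: desired track 229.8°; wind correction +10.5° → command heading 240.3°, groundspeed 201.4 kt
Leg 3: desired track 273.1°; wind correction +15.9° → command heading 289.0°, groundspeed 167.0 kt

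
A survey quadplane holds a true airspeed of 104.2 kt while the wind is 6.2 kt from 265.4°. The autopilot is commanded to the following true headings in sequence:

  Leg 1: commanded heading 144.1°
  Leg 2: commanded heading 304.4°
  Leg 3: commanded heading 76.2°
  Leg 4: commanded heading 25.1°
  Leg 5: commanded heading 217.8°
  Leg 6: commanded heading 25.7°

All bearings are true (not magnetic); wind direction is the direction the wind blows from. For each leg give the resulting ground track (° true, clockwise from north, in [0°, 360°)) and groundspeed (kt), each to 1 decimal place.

Leg 1: heading 144.1°; drift -2.8° → track 141.3°, groundspeed 107.6 kt
Leg 2: heading 304.4°; drift +2.2° → track 306.6°, groundspeed 99.5 kt
Leg 3: heading 76.2°; drift +0.5° → track 76.7°, groundspeed 110.3 kt
Leg 4: heading 25.1°; drift +2.9° → track 28.0°, groundspeed 107.4 kt
Leg 5: heading 217.8°; drift -2.6° → track 215.2°, groundspeed 100.1 kt
Leg 6: heading 25.7°; drift +2.9° → track 28.6°, groundspeed 107.5 kt

Leg 1: track=141.3°, groundspeed=107.6 kt
Leg 2: track=306.6°, groundspeed=99.5 kt
Leg 3: track=76.7°, groundspeed=110.3 kt
Leg 4: track=28.0°, groundspeed=107.4 kt
Leg 5: track=215.2°, groundspeed=100.1 kt
Leg 6: track=28.6°, groundspeed=107.5 kt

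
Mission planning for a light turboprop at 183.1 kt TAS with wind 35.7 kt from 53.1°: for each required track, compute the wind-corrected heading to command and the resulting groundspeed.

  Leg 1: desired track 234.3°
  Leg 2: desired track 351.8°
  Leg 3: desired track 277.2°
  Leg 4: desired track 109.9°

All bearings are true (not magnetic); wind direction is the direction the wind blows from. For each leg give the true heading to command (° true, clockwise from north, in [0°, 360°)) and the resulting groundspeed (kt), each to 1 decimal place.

Leg 1: heading=234.5°, groundspeed=218.8 kt
Leg 2: heading=1.6°, groundspeed=163.3 kt
Leg 3: heading=285.0°, groundspeed=207.0 kt
Leg 4: heading=100.5°, groundspeed=161.1 kt

Leg 1: desired track 234.3°; wind correction +0.2° → command heading 234.5°, groundspeed 218.8 kt
Leg 2: desired track 351.8°; wind correction +9.8° → command heading 1.6°, groundspeed 163.3 kt
Leg 3: desired track 277.2°; wind correction +7.8° → command heading 285.0°, groundspeed 207.0 kt
Leg 4: desired track 109.9°; wind correction -9.4° → command heading 100.5°, groundspeed 161.1 kt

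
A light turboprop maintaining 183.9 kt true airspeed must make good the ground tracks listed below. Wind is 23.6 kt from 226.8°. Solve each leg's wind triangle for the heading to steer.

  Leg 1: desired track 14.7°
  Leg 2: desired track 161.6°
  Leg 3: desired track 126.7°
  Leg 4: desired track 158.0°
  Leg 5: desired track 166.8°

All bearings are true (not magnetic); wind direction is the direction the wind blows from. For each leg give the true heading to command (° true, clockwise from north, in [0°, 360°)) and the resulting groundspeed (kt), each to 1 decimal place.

Leg 1: desired track 14.7°; wind correction -3.9° → command heading 10.8°, groundspeed 203.5 kt
Leg 2: desired track 161.6°; wind correction +6.7° → command heading 168.3°, groundspeed 172.7 kt
Leg 3: desired track 126.7°; wind correction +7.3° → command heading 134.0°, groundspeed 186.6 kt
Leg 4: desired track 158.0°; wind correction +6.9° → command heading 164.9°, groundspeed 174.0 kt
Leg 5: desired track 166.8°; wind correction +6.4° → command heading 173.2°, groundspeed 171.0 kt

Leg 1: heading=10.8°, groundspeed=203.5 kt
Leg 2: heading=168.3°, groundspeed=172.7 kt
Leg 3: heading=134.0°, groundspeed=186.6 kt
Leg 4: heading=164.9°, groundspeed=174.0 kt
Leg 5: heading=173.2°, groundspeed=171.0 kt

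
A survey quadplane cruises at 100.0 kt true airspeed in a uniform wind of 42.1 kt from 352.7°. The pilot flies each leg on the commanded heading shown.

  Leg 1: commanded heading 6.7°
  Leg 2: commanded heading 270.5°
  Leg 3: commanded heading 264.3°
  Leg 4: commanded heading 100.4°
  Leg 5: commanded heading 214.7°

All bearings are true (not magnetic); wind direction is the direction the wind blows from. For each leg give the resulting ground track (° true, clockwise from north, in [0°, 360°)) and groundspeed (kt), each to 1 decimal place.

Leg 1: heading 6.7°; drift +9.8° → track 16.5°, groundspeed 60.0 kt
Leg 2: heading 270.5°; drift -23.9° → track 246.6°, groundspeed 103.1 kt
Leg 3: heading 264.3°; drift -23.1° → track 241.2°, groundspeed 107.4 kt
Leg 4: heading 100.4°; drift +19.6° → track 120.0°, groundspeed 119.7 kt
Leg 5: heading 214.7°; drift -12.1° → track 202.6°, groundspeed 134.3 kt

Leg 1: track=16.5°, groundspeed=60.0 kt
Leg 2: track=246.6°, groundspeed=103.1 kt
Leg 3: track=241.2°, groundspeed=107.4 kt
Leg 4: track=120.0°, groundspeed=119.7 kt
Leg 5: track=202.6°, groundspeed=134.3 kt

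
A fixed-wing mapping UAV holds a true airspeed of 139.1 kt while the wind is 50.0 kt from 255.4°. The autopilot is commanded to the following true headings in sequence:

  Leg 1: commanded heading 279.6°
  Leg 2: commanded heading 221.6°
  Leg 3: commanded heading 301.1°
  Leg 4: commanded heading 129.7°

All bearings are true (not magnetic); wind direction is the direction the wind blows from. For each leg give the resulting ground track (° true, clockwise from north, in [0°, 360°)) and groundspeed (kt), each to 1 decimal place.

Leg 1: heading 279.6°; drift +12.4° → track 292.0°, groundspeed 95.7 kt
Leg 2: heading 221.6°; drift -15.9° → track 205.7°, groundspeed 101.4 kt
Leg 3: heading 301.1°; drift +19.0° → track 320.1°, groundspeed 110.2 kt
Leg 4: heading 129.7°; drift -13.6° → track 116.1°, groundspeed 173.1 kt

Leg 1: track=292.0°, groundspeed=95.7 kt
Leg 2: track=205.7°, groundspeed=101.4 kt
Leg 3: track=320.1°, groundspeed=110.2 kt
Leg 4: track=116.1°, groundspeed=173.1 kt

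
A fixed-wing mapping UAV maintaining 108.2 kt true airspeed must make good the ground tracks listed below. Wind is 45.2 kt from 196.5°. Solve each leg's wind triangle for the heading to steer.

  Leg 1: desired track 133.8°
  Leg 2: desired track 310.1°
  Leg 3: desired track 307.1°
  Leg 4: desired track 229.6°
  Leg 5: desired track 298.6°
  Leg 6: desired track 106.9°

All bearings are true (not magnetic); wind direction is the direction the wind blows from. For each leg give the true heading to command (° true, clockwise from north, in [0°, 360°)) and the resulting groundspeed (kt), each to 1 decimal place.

Leg 1: heading=155.6°, groundspeed=79.7 kt
Leg 2: heading=287.6°, groundspeed=118.1 kt
Leg 3: heading=284.1°, groundspeed=115.5 kt
Leg 4: heading=216.4°, groundspeed=67.5 kt
Leg 5: heading=274.5°, groundspeed=108.2 kt
Leg 6: heading=131.6°, groundspeed=98.0 kt

Leg 1: desired track 133.8°; wind correction +21.8° → command heading 155.6°, groundspeed 79.7 kt
Leg 2: desired track 310.1°; wind correction -22.5° → command heading 287.6°, groundspeed 118.1 kt
Leg 3: desired track 307.1°; wind correction -23.0° → command heading 284.1°, groundspeed 115.5 kt
Leg 4: desired track 229.6°; wind correction -13.2° → command heading 216.4°, groundspeed 67.5 kt
Leg 5: desired track 298.6°; wind correction -24.1° → command heading 274.5°, groundspeed 108.2 kt
Leg 6: desired track 106.9°; wind correction +24.7° → command heading 131.6°, groundspeed 98.0 kt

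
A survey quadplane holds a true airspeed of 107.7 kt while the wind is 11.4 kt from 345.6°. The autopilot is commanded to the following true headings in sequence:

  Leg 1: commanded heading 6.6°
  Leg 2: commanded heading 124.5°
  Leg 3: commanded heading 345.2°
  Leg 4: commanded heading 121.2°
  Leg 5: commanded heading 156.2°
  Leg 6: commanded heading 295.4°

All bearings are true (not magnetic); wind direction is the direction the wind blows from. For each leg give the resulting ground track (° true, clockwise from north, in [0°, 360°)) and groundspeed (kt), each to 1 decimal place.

Leg 1: track=9.0°, groundspeed=97.1 kt
Leg 2: track=128.2°, groundspeed=116.5 kt
Leg 3: track=345.2°, groundspeed=96.3 kt
Leg 4: track=125.1°, groundspeed=116.1 kt
Leg 5: track=157.1°, groundspeed=119.0 kt
Leg 6: track=290.4°, groundspeed=100.8 kt

Leg 1: heading 6.6°; drift +2.4° → track 9.0°, groundspeed 97.1 kt
Leg 2: heading 124.5°; drift +3.7° → track 128.2°, groundspeed 116.5 kt
Leg 3: heading 345.2°; drift +0.0° → track 345.2°, groundspeed 96.3 kt
Leg 4: heading 121.2°; drift +3.9° → track 125.1°, groundspeed 116.1 kt
Leg 5: heading 156.2°; drift +0.9° → track 157.1°, groundspeed 119.0 kt
Leg 6: heading 295.4°; drift -5.0° → track 290.4°, groundspeed 100.8 kt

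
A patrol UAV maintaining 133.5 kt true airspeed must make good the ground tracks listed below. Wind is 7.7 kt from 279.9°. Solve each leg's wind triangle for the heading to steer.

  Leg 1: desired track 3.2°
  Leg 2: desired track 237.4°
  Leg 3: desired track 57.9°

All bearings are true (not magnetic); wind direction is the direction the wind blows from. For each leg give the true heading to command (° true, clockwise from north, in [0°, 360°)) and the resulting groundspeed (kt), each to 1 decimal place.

Leg 1: desired track 3.2°; wind correction -3.3° → command heading 359.9°, groundspeed 132.4 kt
Leg 2: desired track 237.4°; wind correction +2.2° → command heading 239.6°, groundspeed 127.7 kt
Leg 3: desired track 57.9°; wind correction -2.2° → command heading 55.7°, groundspeed 139.1 kt

Leg 1: heading=359.9°, groundspeed=132.4 kt
Leg 2: heading=239.6°, groundspeed=127.7 kt
Leg 3: heading=55.7°, groundspeed=139.1 kt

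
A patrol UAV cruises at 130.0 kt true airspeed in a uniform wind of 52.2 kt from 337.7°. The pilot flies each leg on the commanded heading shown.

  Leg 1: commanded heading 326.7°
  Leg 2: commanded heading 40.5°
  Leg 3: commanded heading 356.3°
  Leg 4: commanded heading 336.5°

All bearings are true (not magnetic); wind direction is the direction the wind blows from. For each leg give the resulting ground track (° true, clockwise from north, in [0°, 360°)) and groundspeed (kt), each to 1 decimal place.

Leg 1: track=319.5°, groundspeed=79.4 kt
Leg 2: track=64.1°, groundspeed=115.8 kt
Leg 3: track=8.0°, groundspeed=82.2 kt
Leg 4: track=335.7°, groundspeed=77.8 kt

Leg 1: heading 326.7°; drift -7.2° → track 319.5°, groundspeed 79.4 kt
Leg 2: heading 40.5°; drift +23.6° → track 64.1°, groundspeed 115.8 kt
Leg 3: heading 356.3°; drift +11.7° → track 8.0°, groundspeed 82.2 kt
Leg 4: heading 336.5°; drift -0.8° → track 335.7°, groundspeed 77.8 kt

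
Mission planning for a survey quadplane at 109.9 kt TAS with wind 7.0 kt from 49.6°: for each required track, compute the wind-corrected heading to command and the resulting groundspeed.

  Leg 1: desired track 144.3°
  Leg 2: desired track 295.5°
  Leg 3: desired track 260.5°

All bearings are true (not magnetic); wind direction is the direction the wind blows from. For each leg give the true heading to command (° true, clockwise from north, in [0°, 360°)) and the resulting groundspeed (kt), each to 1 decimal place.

Leg 1: heading=140.7°, groundspeed=110.3 kt
Leg 2: heading=298.8°, groundspeed=112.6 kt
Leg 3: heading=262.4°, groundspeed=115.8 kt

Leg 1: desired track 144.3°; wind correction -3.6° → command heading 140.7°, groundspeed 110.3 kt
Leg 2: desired track 295.5°; wind correction +3.3° → command heading 298.8°, groundspeed 112.6 kt
Leg 3: desired track 260.5°; wind correction +1.9° → command heading 262.4°, groundspeed 115.8 kt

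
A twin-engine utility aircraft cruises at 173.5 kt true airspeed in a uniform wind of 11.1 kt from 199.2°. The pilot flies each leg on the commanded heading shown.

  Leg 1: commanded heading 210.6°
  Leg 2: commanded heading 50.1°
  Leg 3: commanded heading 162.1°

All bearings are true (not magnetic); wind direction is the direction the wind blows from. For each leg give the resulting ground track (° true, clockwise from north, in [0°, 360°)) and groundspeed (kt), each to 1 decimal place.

Leg 1: heading 210.6°; drift +0.8° → track 211.4°, groundspeed 162.6 kt
Leg 2: heading 50.1°; drift -1.8° → track 48.3°, groundspeed 183.1 kt
Leg 3: heading 162.1°; drift -2.3° → track 159.8°, groundspeed 164.8 kt

Leg 1: track=211.4°, groundspeed=162.6 kt
Leg 2: track=48.3°, groundspeed=183.1 kt
Leg 3: track=159.8°, groundspeed=164.8 kt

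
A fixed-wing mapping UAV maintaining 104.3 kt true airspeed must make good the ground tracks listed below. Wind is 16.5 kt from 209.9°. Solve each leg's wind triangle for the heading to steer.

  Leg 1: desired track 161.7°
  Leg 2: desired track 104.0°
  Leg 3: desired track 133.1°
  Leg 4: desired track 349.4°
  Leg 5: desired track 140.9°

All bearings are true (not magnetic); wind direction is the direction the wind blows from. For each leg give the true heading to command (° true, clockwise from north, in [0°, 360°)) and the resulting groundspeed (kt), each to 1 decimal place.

Leg 1: desired track 161.7°; wind correction +6.8° → command heading 168.5°, groundspeed 92.6 kt
Leg 2: desired track 104.0°; wind correction +8.8° → command heading 112.8°, groundspeed 107.6 kt
Leg 3: desired track 133.1°; wind correction +8.9° → command heading 142.0°, groundspeed 99.3 kt
Leg 4: desired track 349.4°; wind correction -5.9° → command heading 343.5°, groundspeed 116.3 kt
Leg 5: desired track 140.9°; wind correction +8.5° → command heading 149.4°, groundspeed 97.2 kt

Leg 1: heading=168.5°, groundspeed=92.6 kt
Leg 2: heading=112.8°, groundspeed=107.6 kt
Leg 3: heading=142.0°, groundspeed=99.3 kt
Leg 4: heading=343.5°, groundspeed=116.3 kt
Leg 5: heading=149.4°, groundspeed=97.2 kt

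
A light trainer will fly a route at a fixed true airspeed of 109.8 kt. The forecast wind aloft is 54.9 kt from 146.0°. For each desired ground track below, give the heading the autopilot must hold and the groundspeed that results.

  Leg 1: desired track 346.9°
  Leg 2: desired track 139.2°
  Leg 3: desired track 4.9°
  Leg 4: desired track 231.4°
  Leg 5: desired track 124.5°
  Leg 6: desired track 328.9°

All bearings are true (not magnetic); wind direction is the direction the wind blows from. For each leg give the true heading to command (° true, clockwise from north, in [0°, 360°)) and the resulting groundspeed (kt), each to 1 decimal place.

Leg 1: desired track 346.9°; wind correction +10.3° → command heading 357.2°, groundspeed 159.3 kt
Leg 2: desired track 139.2°; wind correction +3.4° → command heading 142.6°, groundspeed 55.1 kt
Leg 3: desired track 4.9°; wind correction +18.3° → command heading 23.2°, groundspeed 147.0 kt
Leg 4: desired track 231.4°; wind correction -29.9° → command heading 201.5°, groundspeed 90.8 kt
Leg 5: desired track 124.5°; wind correction +10.6° → command heading 135.1°, groundspeed 56.9 kt
Leg 6: desired track 328.9°; wind correction +1.4° → command heading 330.3°, groundspeed 164.6 kt

Leg 1: heading=357.2°, groundspeed=159.3 kt
Leg 2: heading=142.6°, groundspeed=55.1 kt
Leg 3: heading=23.2°, groundspeed=147.0 kt
Leg 4: heading=201.5°, groundspeed=90.8 kt
Leg 5: heading=135.1°, groundspeed=56.9 kt
Leg 6: heading=330.3°, groundspeed=164.6 kt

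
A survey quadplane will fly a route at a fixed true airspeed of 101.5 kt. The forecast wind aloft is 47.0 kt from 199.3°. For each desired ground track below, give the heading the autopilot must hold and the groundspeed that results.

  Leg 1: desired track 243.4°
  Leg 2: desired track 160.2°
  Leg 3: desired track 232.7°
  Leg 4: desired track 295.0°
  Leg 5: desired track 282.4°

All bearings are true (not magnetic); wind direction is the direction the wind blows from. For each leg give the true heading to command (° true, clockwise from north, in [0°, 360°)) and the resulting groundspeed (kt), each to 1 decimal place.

Leg 1: desired track 243.4°; wind correction -18.8° → command heading 224.6°, groundspeed 62.3 kt
Leg 2: desired track 160.2°; wind correction +17.0° → command heading 177.2°, groundspeed 60.6 kt
Leg 3: desired track 232.7°; wind correction -14.8° → command heading 217.9°, groundspeed 58.9 kt
Leg 4: desired track 295.0°; wind correction -27.4° → command heading 267.6°, groundspeed 94.8 kt
Leg 5: desired track 282.4°; wind correction -27.4° → command heading 255.0°, groundspeed 84.5 kt

Leg 1: heading=224.6°, groundspeed=62.3 kt
Leg 2: heading=177.2°, groundspeed=60.6 kt
Leg 3: heading=217.9°, groundspeed=58.9 kt
Leg 4: heading=267.6°, groundspeed=94.8 kt
Leg 5: heading=255.0°, groundspeed=84.5 kt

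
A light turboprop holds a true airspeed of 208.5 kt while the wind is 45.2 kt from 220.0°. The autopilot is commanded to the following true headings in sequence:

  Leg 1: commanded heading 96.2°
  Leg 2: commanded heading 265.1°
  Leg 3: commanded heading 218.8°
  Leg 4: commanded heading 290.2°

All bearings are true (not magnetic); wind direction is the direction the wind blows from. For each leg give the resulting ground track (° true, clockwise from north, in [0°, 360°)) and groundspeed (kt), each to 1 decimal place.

Leg 1: track=87.1°, groundspeed=236.6 kt
Leg 2: track=275.4°, groundspeed=179.5 kt
Leg 3: track=218.5°, groundspeed=163.3 kt
Leg 4: track=302.6°, groundspeed=197.8 kt

Leg 1: heading 96.2°; drift -9.1° → track 87.1°, groundspeed 236.6 kt
Leg 2: heading 265.1°; drift +10.3° → track 275.4°, groundspeed 179.5 kt
Leg 3: heading 218.8°; drift -0.3° → track 218.5°, groundspeed 163.3 kt
Leg 4: heading 290.2°; drift +12.4° → track 302.6°, groundspeed 197.8 kt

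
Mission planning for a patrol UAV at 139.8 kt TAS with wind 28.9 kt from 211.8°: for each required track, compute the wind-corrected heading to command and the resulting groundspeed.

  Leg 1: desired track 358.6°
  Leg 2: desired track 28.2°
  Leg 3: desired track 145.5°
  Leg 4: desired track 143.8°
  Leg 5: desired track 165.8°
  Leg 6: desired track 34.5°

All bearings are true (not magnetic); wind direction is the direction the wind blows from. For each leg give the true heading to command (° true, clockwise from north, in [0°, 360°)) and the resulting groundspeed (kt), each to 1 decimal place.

Leg 1: heading=352.1°, groundspeed=163.1 kt
Leg 2: heading=27.5°, groundspeed=168.6 kt
Leg 3: heading=156.4°, groundspeed=125.7 kt
Leg 4: heading=154.9°, groundspeed=126.4 kt
Leg 5: heading=174.4°, groundspeed=118.2 kt
Leg 6: heading=35.1°, groundspeed=168.7 kt

Leg 1: desired track 358.6°; wind correction -6.5° → command heading 352.1°, groundspeed 163.1 kt
Leg 2: desired track 28.2°; wind correction -0.7° → command heading 27.5°, groundspeed 168.6 kt
Leg 3: desired track 145.5°; wind correction +10.9° → command heading 156.4°, groundspeed 125.7 kt
Leg 4: desired track 143.8°; wind correction +11.1° → command heading 154.9°, groundspeed 126.4 kt
Leg 5: desired track 165.8°; wind correction +8.6° → command heading 174.4°, groundspeed 118.2 kt
Leg 6: desired track 34.5°; wind correction +0.6° → command heading 35.1°, groundspeed 168.7 kt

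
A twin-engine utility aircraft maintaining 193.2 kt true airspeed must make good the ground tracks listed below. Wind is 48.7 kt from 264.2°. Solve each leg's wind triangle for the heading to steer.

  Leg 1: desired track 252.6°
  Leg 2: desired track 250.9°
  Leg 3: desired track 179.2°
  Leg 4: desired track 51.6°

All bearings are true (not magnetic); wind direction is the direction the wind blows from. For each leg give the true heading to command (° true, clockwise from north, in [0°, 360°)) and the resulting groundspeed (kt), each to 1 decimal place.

Leg 1: desired track 252.6°; wind correction +2.9° → command heading 255.5°, groundspeed 145.2 kt
Leg 2: desired track 250.9°; wind correction +3.3° → command heading 254.2°, groundspeed 145.5 kt
Leg 3: desired track 179.2°; wind correction +14.5° → command heading 193.7°, groundspeed 182.8 kt
Leg 4: desired track 51.6°; wind correction -7.8° → command heading 43.8°, groundspeed 232.4 kt

Leg 1: heading=255.5°, groundspeed=145.2 kt
Leg 2: heading=254.2°, groundspeed=145.5 kt
Leg 3: heading=193.7°, groundspeed=182.8 kt
Leg 4: heading=43.8°, groundspeed=232.4 kt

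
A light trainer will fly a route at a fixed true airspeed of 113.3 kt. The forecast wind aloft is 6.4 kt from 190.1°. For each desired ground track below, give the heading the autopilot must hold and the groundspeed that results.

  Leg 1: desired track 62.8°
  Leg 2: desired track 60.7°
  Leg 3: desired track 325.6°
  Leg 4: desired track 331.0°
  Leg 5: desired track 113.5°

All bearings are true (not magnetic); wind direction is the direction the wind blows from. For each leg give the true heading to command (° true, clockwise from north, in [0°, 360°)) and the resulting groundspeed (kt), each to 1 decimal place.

Leg 1: desired track 62.8°; wind correction +2.6° → command heading 65.4°, groundspeed 117.1 kt
Leg 2: desired track 60.7°; wind correction +2.5° → command heading 63.2°, groundspeed 117.3 kt
Leg 3: desired track 325.6°; wind correction -2.3° → command heading 323.3°, groundspeed 117.8 kt
Leg 4: desired track 331.0°; wind correction -2.0° → command heading 329.0°, groundspeed 118.2 kt
Leg 5: desired track 113.5°; wind correction +3.1° → command heading 116.6°, groundspeed 111.6 kt

Leg 1: heading=65.4°, groundspeed=117.1 kt
Leg 2: heading=63.2°, groundspeed=117.3 kt
Leg 3: heading=323.3°, groundspeed=117.8 kt
Leg 4: heading=329.0°, groundspeed=118.2 kt
Leg 5: heading=116.6°, groundspeed=111.6 kt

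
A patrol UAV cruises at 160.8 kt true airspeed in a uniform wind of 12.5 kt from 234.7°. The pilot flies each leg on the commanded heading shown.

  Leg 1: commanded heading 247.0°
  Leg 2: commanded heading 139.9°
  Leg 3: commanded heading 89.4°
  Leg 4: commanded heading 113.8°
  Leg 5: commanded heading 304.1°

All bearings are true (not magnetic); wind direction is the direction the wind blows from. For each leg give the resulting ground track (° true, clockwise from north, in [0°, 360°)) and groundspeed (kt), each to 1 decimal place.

Leg 1: heading 247.0°; drift +1.0° → track 248.0°, groundspeed 148.6 kt
Leg 2: heading 139.9°; drift -4.4° → track 135.5°, groundspeed 162.3 kt
Leg 3: heading 89.4°; drift -2.4° → track 87.0°, groundspeed 171.2 kt
Leg 4: heading 113.8°; drift -3.7° → track 110.1°, groundspeed 167.6 kt
Leg 5: heading 304.1°; drift +4.3° → track 308.4°, groundspeed 156.8 kt

Leg 1: track=248.0°, groundspeed=148.6 kt
Leg 2: track=135.5°, groundspeed=162.3 kt
Leg 3: track=87.0°, groundspeed=171.2 kt
Leg 4: track=110.1°, groundspeed=167.6 kt
Leg 5: track=308.4°, groundspeed=156.8 kt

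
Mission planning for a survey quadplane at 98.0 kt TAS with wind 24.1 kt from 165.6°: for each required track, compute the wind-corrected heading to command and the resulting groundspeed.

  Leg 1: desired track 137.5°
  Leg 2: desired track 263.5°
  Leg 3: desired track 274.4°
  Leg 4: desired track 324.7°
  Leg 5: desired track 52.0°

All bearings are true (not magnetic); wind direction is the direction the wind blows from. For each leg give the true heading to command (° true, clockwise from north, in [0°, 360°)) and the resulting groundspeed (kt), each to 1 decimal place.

Leg 1: heading=144.2°, groundspeed=76.1 kt
Leg 2: heading=249.4°, groundspeed=98.4 kt
Leg 3: heading=260.9°, groundspeed=103.1 kt
Leg 4: heading=319.7°, groundspeed=120.1 kt
Leg 5: heading=65.0°, groundspeed=105.1 kt

Leg 1: desired track 137.5°; wind correction +6.7° → command heading 144.2°, groundspeed 76.1 kt
Leg 2: desired track 263.5°; wind correction -14.1° → command heading 249.4°, groundspeed 98.4 kt
Leg 3: desired track 274.4°; wind correction -13.5° → command heading 260.9°, groundspeed 103.1 kt
Leg 4: desired track 324.7°; wind correction -5.0° → command heading 319.7°, groundspeed 120.1 kt
Leg 5: desired track 52.0°; wind correction +13.0° → command heading 65.0°, groundspeed 105.1 kt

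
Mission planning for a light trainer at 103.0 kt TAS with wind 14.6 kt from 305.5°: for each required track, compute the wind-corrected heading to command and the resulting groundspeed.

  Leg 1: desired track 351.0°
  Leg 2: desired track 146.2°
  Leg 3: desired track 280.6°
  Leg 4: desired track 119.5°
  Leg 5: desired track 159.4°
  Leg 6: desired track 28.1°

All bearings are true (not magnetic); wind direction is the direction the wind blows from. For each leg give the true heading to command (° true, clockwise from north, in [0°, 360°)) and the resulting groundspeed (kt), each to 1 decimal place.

Leg 1: heading=345.2°, groundspeed=92.2 kt
Leg 2: heading=149.1°, groundspeed=116.5 kt
Leg 3: heading=284.0°, groundspeed=89.6 kt
Leg 4: heading=118.7°, groundspeed=117.5 kt
Leg 5: heading=163.9°, groundspeed=114.8 kt
Leg 6: heading=20.0°, groundspeed=100.1 kt

Leg 1: desired track 351.0°; wind correction -5.8° → command heading 345.2°, groundspeed 92.2 kt
Leg 2: desired track 146.2°; wind correction +2.9° → command heading 149.1°, groundspeed 116.5 kt
Leg 3: desired track 280.6°; wind correction +3.4° → command heading 284.0°, groundspeed 89.6 kt
Leg 4: desired track 119.5°; wind correction -0.8° → command heading 118.7°, groundspeed 117.5 kt
Leg 5: desired track 159.4°; wind correction +4.5° → command heading 163.9°, groundspeed 114.8 kt
Leg 6: desired track 28.1°; wind correction -8.1° → command heading 20.0°, groundspeed 100.1 kt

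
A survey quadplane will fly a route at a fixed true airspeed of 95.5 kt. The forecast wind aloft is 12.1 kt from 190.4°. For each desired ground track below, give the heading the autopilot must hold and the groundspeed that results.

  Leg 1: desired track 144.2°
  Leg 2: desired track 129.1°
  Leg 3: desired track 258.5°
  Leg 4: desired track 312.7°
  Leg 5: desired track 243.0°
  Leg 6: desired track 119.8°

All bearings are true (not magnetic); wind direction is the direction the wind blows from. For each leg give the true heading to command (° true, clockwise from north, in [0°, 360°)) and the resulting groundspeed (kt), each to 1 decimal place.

Leg 1: desired track 144.2°; wind correction +5.2° → command heading 149.4°, groundspeed 86.7 kt
Leg 2: desired track 129.1°; wind correction +6.4° → command heading 135.5°, groundspeed 89.1 kt
Leg 3: desired track 258.5°; wind correction -6.8° → command heading 251.7°, groundspeed 90.3 kt
Leg 4: desired track 312.7°; wind correction -6.1° → command heading 306.6°, groundspeed 101.4 kt
Leg 5: desired track 243.0°; wind correction -5.8° → command heading 237.2°, groundspeed 87.7 kt
Leg 6: desired track 119.8°; wind correction +6.9° → command heading 126.7°, groundspeed 90.8 kt

Leg 1: heading=149.4°, groundspeed=86.7 kt
Leg 2: heading=135.5°, groundspeed=89.1 kt
Leg 3: heading=251.7°, groundspeed=90.3 kt
Leg 4: heading=306.6°, groundspeed=101.4 kt
Leg 5: heading=237.2°, groundspeed=87.7 kt
Leg 6: heading=126.7°, groundspeed=90.8 kt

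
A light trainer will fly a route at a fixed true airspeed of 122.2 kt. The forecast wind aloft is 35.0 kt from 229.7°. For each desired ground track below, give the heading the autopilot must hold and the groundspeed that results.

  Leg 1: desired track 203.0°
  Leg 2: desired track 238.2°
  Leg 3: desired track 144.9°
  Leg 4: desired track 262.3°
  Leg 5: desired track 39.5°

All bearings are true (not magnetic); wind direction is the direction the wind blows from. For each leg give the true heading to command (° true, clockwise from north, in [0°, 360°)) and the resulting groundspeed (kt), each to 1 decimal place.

Leg 1: heading=210.4°, groundspeed=89.9 kt
Leg 2: heading=235.8°, groundspeed=87.5 kt
Leg 3: heading=161.5°, groundspeed=114.0 kt
Leg 4: heading=253.4°, groundspeed=91.3 kt
Leg 5: heading=36.6°, groundspeed=156.5 kt

Leg 1: desired track 203.0°; wind correction +7.4° → command heading 210.4°, groundspeed 89.9 kt
Leg 2: desired track 238.2°; wind correction -2.4° → command heading 235.8°, groundspeed 87.5 kt
Leg 3: desired track 144.9°; wind correction +16.6° → command heading 161.5°, groundspeed 114.0 kt
Leg 4: desired track 262.3°; wind correction -8.9° → command heading 253.4°, groundspeed 91.3 kt
Leg 5: desired track 39.5°; wind correction -2.9° → command heading 36.6°, groundspeed 156.5 kt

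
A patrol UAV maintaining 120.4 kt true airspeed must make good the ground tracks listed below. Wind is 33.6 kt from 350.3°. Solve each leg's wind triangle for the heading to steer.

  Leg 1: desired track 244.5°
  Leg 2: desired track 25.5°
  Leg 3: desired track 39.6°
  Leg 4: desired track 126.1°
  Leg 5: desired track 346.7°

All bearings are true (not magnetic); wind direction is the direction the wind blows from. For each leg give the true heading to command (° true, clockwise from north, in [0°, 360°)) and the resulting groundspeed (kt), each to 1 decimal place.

Leg 1: heading=260.1°, groundspeed=125.1 kt
Leg 2: heading=16.2°, groundspeed=91.4 kt
Leg 3: heading=27.4°, groundspeed=95.8 kt
Leg 4: heading=114.9°, groundspeed=142.2 kt
Leg 5: heading=347.7°, groundspeed=86.8 kt

Leg 1: desired track 244.5°; wind correction +15.6° → command heading 260.1°, groundspeed 125.1 kt
Leg 2: desired track 25.5°; wind correction -9.3° → command heading 16.2°, groundspeed 91.4 kt
Leg 3: desired track 39.6°; wind correction -12.2° → command heading 27.4°, groundspeed 95.8 kt
Leg 4: desired track 126.1°; wind correction -11.2° → command heading 114.9°, groundspeed 142.2 kt
Leg 5: desired track 346.7°; wind correction +1.0° → command heading 347.7°, groundspeed 86.8 kt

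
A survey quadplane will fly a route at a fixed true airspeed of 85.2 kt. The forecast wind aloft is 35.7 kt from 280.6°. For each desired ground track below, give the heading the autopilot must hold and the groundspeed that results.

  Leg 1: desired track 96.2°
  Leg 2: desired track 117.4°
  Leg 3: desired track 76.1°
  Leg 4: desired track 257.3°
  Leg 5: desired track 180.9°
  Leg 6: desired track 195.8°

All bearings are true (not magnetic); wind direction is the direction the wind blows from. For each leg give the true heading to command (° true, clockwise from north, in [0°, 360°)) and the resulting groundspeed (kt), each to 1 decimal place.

Leg 1: heading=94.4°, groundspeed=120.8 kt
Leg 2: heading=124.4°, groundspeed=118.7 kt
Leg 3: heading=66.1°, groundspeed=116.4 kt
Leg 4: heading=266.8°, groundspeed=51.2 kt
Leg 5: heading=205.3°, groundspeed=83.6 kt
Leg 6: heading=220.5°, groundspeed=74.2 kt

Leg 1: desired track 96.2°; wind correction -1.8° → command heading 94.4°, groundspeed 120.8 kt
Leg 2: desired track 117.4°; wind correction +7.0° → command heading 124.4°, groundspeed 118.7 kt
Leg 3: desired track 76.1°; wind correction -10.0° → command heading 66.1°, groundspeed 116.4 kt
Leg 4: desired track 257.3°; wind correction +9.5° → command heading 266.8°, groundspeed 51.2 kt
Leg 5: desired track 180.9°; wind correction +24.4° → command heading 205.3°, groundspeed 83.6 kt
Leg 6: desired track 195.8°; wind correction +24.7° → command heading 220.5°, groundspeed 74.2 kt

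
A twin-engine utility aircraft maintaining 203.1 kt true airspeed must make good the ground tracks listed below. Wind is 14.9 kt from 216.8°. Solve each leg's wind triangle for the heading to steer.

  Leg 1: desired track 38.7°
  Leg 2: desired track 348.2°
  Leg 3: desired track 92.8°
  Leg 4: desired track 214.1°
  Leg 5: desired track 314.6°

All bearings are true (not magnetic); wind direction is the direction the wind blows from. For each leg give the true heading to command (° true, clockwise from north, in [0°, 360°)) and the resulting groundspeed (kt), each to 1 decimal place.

Leg 1: heading=38.8°, groundspeed=218.0 kt
Leg 2: heading=345.0°, groundspeed=212.6 kt
Leg 3: heading=96.3°, groundspeed=211.1 kt
Leg 4: heading=214.3°, groundspeed=188.2 kt
Leg 5: heading=310.4°, groundspeed=204.6 kt

Leg 1: desired track 38.7°; wind correction +0.1° → command heading 38.8°, groundspeed 218.0 kt
Leg 2: desired track 348.2°; wind correction -3.2° → command heading 345.0°, groundspeed 212.6 kt
Leg 3: desired track 92.8°; wind correction +3.5° → command heading 96.3°, groundspeed 211.1 kt
Leg 4: desired track 214.1°; wind correction +0.2° → command heading 214.3°, groundspeed 188.2 kt
Leg 5: desired track 314.6°; wind correction -4.2° → command heading 310.4°, groundspeed 204.6 kt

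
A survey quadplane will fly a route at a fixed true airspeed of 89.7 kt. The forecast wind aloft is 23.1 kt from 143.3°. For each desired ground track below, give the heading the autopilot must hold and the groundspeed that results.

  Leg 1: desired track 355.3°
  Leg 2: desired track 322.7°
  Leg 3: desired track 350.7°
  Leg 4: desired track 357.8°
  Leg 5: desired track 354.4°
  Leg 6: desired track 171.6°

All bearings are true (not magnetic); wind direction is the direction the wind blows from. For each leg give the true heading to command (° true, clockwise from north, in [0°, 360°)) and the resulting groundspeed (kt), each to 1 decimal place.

Leg 1: heading=3.1°, groundspeed=108.5 kt
Leg 2: heading=322.5°, groundspeed=112.8 kt
Leg 3: heading=357.5°, groundspeed=109.6 kt
Leg 4: heading=6.2°, groundspeed=107.8 kt
Leg 5: heading=2.0°, groundspeed=108.7 kt
Leg 6: heading=164.6°, groundspeed=68.7 kt

Leg 1: desired track 355.3°; wind correction +7.8° → command heading 3.1°, groundspeed 108.5 kt
Leg 2: desired track 322.7°; wind correction -0.2° → command heading 322.5°, groundspeed 112.8 kt
Leg 3: desired track 350.7°; wind correction +6.8° → command heading 357.5°, groundspeed 109.6 kt
Leg 4: desired track 357.8°; wind correction +8.4° → command heading 6.2°, groundspeed 107.8 kt
Leg 5: desired track 354.4°; wind correction +7.6° → command heading 2.0°, groundspeed 108.7 kt
Leg 6: desired track 171.6°; wind correction -7.0° → command heading 164.6°, groundspeed 68.7 kt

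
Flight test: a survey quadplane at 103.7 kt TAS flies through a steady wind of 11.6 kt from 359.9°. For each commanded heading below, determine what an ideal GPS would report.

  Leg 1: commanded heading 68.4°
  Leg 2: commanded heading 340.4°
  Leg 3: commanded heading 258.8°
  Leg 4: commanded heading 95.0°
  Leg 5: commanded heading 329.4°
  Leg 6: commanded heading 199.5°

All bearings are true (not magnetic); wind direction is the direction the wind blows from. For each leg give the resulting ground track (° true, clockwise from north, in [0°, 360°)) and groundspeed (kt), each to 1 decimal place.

Leg 1: heading 68.4°; drift +6.2° → track 74.6°, groundspeed 100.0 kt
Leg 2: heading 340.4°; drift -2.4° → track 338.0°, groundspeed 92.8 kt
Leg 3: heading 258.8°; drift -6.1° → track 252.7°, groundspeed 106.5 kt
Leg 4: heading 95.0°; drift +6.3° → track 101.3°, groundspeed 105.4 kt
Leg 5: heading 329.4°; drift -3.6° → track 325.8°, groundspeed 93.9 kt
Leg 6: heading 199.5°; drift -1.9° → track 197.6°, groundspeed 114.7 kt

Leg 1: track=74.6°, groundspeed=100.0 kt
Leg 2: track=338.0°, groundspeed=92.8 kt
Leg 3: track=252.7°, groundspeed=106.5 kt
Leg 4: track=101.3°, groundspeed=105.4 kt
Leg 5: track=325.8°, groundspeed=93.9 kt
Leg 6: track=197.6°, groundspeed=114.7 kt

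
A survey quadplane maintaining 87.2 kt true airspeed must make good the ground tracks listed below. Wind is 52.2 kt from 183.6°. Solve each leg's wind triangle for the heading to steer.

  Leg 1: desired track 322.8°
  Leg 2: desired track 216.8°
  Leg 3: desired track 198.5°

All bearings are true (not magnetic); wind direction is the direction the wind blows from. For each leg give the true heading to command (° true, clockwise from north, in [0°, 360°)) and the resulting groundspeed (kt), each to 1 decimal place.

Leg 1: heading=299.8°, groundspeed=119.8 kt
Leg 2: heading=197.7°, groundspeed=38.7 kt
Leg 3: heading=189.6°, groundspeed=35.7 kt

Leg 1: desired track 322.8°; wind correction -23.0° → command heading 299.8°, groundspeed 119.8 kt
Leg 2: desired track 216.8°; wind correction -19.1° → command heading 197.7°, groundspeed 38.7 kt
Leg 3: desired track 198.5°; wind correction -8.9° → command heading 189.6°, groundspeed 35.7 kt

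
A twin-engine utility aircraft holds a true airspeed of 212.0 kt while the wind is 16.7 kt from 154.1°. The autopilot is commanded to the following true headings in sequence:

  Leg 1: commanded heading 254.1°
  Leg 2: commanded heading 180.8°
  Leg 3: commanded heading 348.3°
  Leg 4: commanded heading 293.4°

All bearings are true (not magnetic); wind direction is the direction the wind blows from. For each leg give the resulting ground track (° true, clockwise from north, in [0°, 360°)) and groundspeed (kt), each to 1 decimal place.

Leg 1: heading 254.1°; drift +4.4° → track 258.5°, groundspeed 215.5 kt
Leg 2: heading 180.8°; drift +2.2° → track 183.0°, groundspeed 197.2 kt
Leg 3: heading 348.3°; drift -1.0° → track 347.3°, groundspeed 228.2 kt
Leg 4: heading 293.4°; drift +2.8° → track 296.2°, groundspeed 224.9 kt

Leg 1: track=258.5°, groundspeed=215.5 kt
Leg 2: track=183.0°, groundspeed=197.2 kt
Leg 3: track=347.3°, groundspeed=228.2 kt
Leg 4: track=296.2°, groundspeed=224.9 kt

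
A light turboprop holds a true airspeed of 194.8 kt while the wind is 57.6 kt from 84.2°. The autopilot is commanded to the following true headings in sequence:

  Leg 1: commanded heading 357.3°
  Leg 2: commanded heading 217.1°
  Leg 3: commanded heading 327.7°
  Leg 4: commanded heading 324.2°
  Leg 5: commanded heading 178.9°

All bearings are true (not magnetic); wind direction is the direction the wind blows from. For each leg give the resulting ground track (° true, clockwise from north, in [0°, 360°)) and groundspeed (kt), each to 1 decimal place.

Leg 1: heading 357.3°; drift -16.7° → track 340.6°, groundspeed 200.1 kt
Leg 2: heading 217.1°; drift +10.2° → track 227.3°, groundspeed 237.8 kt
Leg 3: heading 327.7°; drift -13.2° → track 314.5°, groundspeed 226.4 kt
Leg 4: heading 324.2°; drift -12.6° → track 311.6°, groundspeed 229.1 kt
Leg 5: heading 178.9°; drift +16.1° → track 195.0°, groundspeed 207.6 kt

Leg 1: track=340.6°, groundspeed=200.1 kt
Leg 2: track=227.3°, groundspeed=237.8 kt
Leg 3: track=314.5°, groundspeed=226.4 kt
Leg 4: track=311.6°, groundspeed=229.1 kt
Leg 5: track=195.0°, groundspeed=207.6 kt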